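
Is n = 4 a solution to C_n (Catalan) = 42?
No

Reasoning: C_4 = C(8,4)/(4+1) = 70/5 = 14, which does not equal 42.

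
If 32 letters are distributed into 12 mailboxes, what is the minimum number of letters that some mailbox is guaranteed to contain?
Pigeonhole: ⌈32/12⌉ = 3.
Final answer: 3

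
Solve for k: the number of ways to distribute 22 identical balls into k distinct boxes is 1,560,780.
8

Working:
Stars and bars: the count is C(22+k−1, k−1), increasing in k. k=6: C(27,5) = 80,730, k=7: C(28,6) = 376,740, k=8: C(29,7) = 1,560,780 ✓. So k = 8.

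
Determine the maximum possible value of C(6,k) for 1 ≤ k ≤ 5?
20
C(6,k) is maximised at the centre of the row: C(6,3) = 20.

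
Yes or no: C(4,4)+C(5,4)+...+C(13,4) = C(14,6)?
No

Reasoning: Hockey stick identity gives Σ = C(14,5) = 2,002; RHS C(14,6) = 3,003.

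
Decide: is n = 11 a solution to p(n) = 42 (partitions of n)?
Pentagonal recurrence p(n) = p(n−1) + p(n−2) − p(n−5) − p(n−7) + …: p(11) = p(10) + p(9) − p(6) − p(4) = 42 + 30 − 11 − 5 = 56, which does not equal 42.

Answer: No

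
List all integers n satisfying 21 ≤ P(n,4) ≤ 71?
4

Explanation: P(3,4)=0; P(4,4)=24; P(5,4)=120. So valid n = 4.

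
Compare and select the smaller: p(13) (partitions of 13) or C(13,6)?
p(13)
Pentagonal recurrence p(n) = p(n−1) + p(n−2) − p(n−5) − p(n−7) + …: p(13) = p(12) + p(11) − p(8) − p(6) + p(1) = 77 + 56 − 22 − 11 + 1 = 101; C(13,6) = 1,716.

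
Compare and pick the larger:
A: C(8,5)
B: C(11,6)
B

Solution: A=C(8,5)=56, B=C(11,6)=462.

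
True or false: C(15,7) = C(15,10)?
False

Reasoning: C(15,7) = 6,435 but C(15,10) = 3,003; symmetry gives C(15,7) = C(15,8), not C(15,10).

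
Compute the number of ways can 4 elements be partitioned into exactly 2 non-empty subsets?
7

Reasoning: This equals S(4,2), the Stirling number of the 2nd kind.
Using the Stirling recurrence: S(n,k) = k·S(n-1,k) + S(n-1,k-1)
S(4,2) = 2·S(3,2) + S(3,1)
         = 2·3 + 1
         = 6 + 1
         = 7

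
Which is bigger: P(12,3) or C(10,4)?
P(12,3)=1,320, C(10,4)=210.
Final answer: P(12,3)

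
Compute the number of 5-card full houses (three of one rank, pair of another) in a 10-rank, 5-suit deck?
9,000

Working:
Triple rank: 10. Triple suits: C(5,3)=10. Pair rank: 9. Pair suits: C(5,2)=10. Total: 9,000.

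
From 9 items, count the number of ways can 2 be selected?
36

C(9,2) = 9! / (2! × (9-2)!)
         = 9! / (2! × 7!)
         = 36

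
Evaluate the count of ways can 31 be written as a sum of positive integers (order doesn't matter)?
6,842
Pentagonal recurrence p(n) = p(n−1) + p(n−2) − p(n−5) − p(n−7) + …: p(31) = p(30) + p(29) − p(26) − p(24) + p(19) + p(16) − p(9) − p(5) = 5,604 + 4,565 − 2,436 − 1,575 + 490 + 231 − 30 − 7 = 6,842.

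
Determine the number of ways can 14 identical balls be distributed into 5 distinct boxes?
3,060

C(14+5-1, 5-1) = C(18, 4) = 3,060.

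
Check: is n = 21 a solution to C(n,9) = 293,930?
C(21,9) = 21·20·19·18·17·16·15·14·13/9! = 106,661,318,400/362,880 = 293,930, which equals 293,930.
Final answer: Yes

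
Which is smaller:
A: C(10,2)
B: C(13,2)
A

Solution: A=C(10,2)=45, B=C(13,2)=78.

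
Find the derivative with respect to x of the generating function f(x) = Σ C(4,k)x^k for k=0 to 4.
Term-by-term differentiation gives Σ k·C(4,k)x^{k-1} for k=1 to 4.
Final answer: Σ k·C(4,k)x^(k-1) for k=1 to 4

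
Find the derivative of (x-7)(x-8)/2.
(2x - 15)/2

Solution: d/dx[(x-7)(x-8)] = (x-8) + (x-7) = 2x - 15. Dividing by 2 gives (2x - 15)/2.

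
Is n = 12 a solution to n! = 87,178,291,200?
No

Solution: 12! = 12·11! = 12·39,916,800 = 479,001,600, which does not equal 87,178,291,200.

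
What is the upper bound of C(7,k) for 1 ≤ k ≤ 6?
C(7,k) is maximised at the centre of the row: C(7,3) = 35.
Final answer: 35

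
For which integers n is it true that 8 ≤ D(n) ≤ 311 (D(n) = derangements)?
Using D(n) = (n−1)[D(n−1) + D(n−2)] with D(1)=0, D(2)=1: D(3)=2; D(4)=9; D(5)=44; D(6)=265; D(7)=1,854. So valid n = 4, 5, 6.

Answer: 4, 5, 6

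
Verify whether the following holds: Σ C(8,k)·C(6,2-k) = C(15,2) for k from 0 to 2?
False

Explanation: Vandermonde's identity gives C(14,2) = 91; RHS C(15,2) = 105.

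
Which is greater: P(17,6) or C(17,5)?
P(17,6)=8,910,720, C(17,5)=6,188.
Final answer: P(17,6)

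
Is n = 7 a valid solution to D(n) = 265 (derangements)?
No

Reasoning: D(7) = (7-1)·[D(6) + D(5)] = 6·[265 + 44] = 1,854, which does not equal 265.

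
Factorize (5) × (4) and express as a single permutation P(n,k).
P(5,2) = 5!/(3)!

Product of 2 consecutive descending integers starting at 5: P(5,2) = 5!/3! = 20.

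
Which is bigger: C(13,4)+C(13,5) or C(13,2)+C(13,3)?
C(13,4)+C(13,5)

Working:
First=2,002, Second=364.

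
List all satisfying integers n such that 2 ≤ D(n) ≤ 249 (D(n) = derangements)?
Using D(n) = (n−1)[D(n−1) + D(n−2)] with D(1)=0, D(2)=1: D(2)=1; D(3)=2; D(4)=9; D(5)=44; D(6)=265. So valid n = 3, 4, 5.
Final answer: 3, 4, 5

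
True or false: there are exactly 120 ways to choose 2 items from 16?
True

Solution: C(16,2) = 120.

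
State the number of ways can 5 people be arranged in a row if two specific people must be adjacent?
48

Explanation: Treat pair as unit: (5-1)! arrangements × 2 internal orders = 48.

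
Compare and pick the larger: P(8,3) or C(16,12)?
C(16,12)
P(8,3)=336, C(16,12)=1,820.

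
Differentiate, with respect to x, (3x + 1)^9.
27(3x + 1)^8
Chain rule: 9(3x+1)^{8} × 3 = 27(3x+1)^{8}.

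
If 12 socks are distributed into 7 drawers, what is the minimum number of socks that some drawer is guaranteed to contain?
2

Solution: Pigeonhole: ⌈12/7⌉ = 2.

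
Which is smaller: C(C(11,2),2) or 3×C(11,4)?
3×C(11,4)

Solution: C(C(11,2),2)=1,485, 3×C(11,4)=990.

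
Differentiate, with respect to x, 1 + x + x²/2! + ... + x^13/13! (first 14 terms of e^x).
1 + x + x²/2! + ... + x^12/12!

Reasoning: Differentiating term by term gives the first 13 terms of e^x.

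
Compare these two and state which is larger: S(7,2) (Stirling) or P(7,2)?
S(7,2) = 2·S(6,2) + S(6,1) = 2·31 + 1 = 63; P(7,2) = 42.
Final answer: S(7,2)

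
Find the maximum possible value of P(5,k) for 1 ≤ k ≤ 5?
P(5,k) increases in k, so maximum at k = 5: 5! = 120.
Final answer: 120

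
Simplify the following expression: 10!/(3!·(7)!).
120
This is C(10,3) = 120.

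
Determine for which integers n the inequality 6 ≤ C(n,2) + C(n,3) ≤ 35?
4, 5, 6

Reasoning: C(3,2)+C(3,3)=4; C(4,2)+C(4,3)=10; C(5,2)+C(5,3)=20; C(6,2)+C(6,3)=35; C(7,2)+C(7,3)=56. So valid n = 4, 5, 6.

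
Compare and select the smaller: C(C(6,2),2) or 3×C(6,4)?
C(C(6,2),2)=105, 3×C(6,4)=45.
Final answer: 3×C(6,4)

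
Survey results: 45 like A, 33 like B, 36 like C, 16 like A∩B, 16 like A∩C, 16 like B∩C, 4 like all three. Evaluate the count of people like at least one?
70

Reasoning: |A∪B∪C| = 45+33+36-16-16-16+4 = 70.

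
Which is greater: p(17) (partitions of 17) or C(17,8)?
C(17,8)

Pentagonal recurrence p(n) = p(n−1) + p(n−2) − p(n−5) − p(n−7) + …: p(17) = p(16) + p(15) − p(12) − p(10) + p(5) + p(2) = 231 + 176 − 77 − 42 + 7 + 2 = 297; C(17,8) = 24,310.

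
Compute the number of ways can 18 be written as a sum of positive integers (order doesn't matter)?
385

Working:
Pentagonal recurrence p(n) = p(n−1) + p(n−2) − p(n−5) − p(n−7) + …: p(18) = p(17) + p(16) − p(13) − p(11) + p(6) + p(3) = 297 + 231 − 101 − 56 + 11 + 3 = 385.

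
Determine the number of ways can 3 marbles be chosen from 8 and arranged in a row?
336

Working:
P(8,3) = 8!/(8-3)! = 336.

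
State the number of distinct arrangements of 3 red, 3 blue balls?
20

Working:
Multinomial: 6!/(3! × 3!) = 20.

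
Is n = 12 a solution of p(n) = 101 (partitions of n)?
No

Pentagonal recurrence p(n) = p(n−1) + p(n−2) − p(n−5) − p(n−7) + …: p(12) = p(11) + p(10) − p(7) − p(5) + p(0) = 56 + 42 − 15 − 7 + 1 = 77, which does not equal 101.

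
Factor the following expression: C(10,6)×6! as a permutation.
C(10,6)×6! = [10!/(6!(4)!)]×6! = 10!/(4)! = P(10,6) = 151,200.

Answer: P(10,6)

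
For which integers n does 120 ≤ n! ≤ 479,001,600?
5, 6, 7, 8, 9, 10, 11, 12

Working:
n! is strictly increasing; 5! = 120 and 12! = 479,001,600, so valid n = 5, 6, 7, 8, 9, 10, 11, 12.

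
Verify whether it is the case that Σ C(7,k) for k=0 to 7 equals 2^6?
False

Explanation: Binomial theorem: Σ C(7,k) = (1+1)^7 = 2^7 = 128; RHS 2^6 = 64.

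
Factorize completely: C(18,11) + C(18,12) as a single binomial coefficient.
C(19,12)

Working:
By Pascal's identity: C(18,11) + C(18,12) = C(19,12) = 50,388.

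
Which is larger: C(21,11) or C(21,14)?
C(21,11)

C(21,11)=352,716, C(21,14)=116,280.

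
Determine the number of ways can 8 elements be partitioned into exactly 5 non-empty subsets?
This equals S(8,5), the Stirling number of the 2nd kind.
Using the Stirling recurrence: S(n,k) = k·S(n-1,k) + S(n-1,k-1)
S(8,5) = 5·S(7,5) + S(7,4)
         = 5·140 + 350
         = 700 + 350
         = 1,050
Final answer: 1,050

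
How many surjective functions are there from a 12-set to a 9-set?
Onto functions = 9! × S(12,9)
First compute S(12,9) via recurrence:
Using the Stirling recurrence: S(n,k) = k·S(n-1,k) + S(n-1,k-1)
S(12,9) = 9·S(11,9) + S(11,8)
         = 9·1155 + 11880
         = 10395 + 11880
         = 22,275
Then: 362880 × 22275 = 8,083,152,000
Final answer: 8,083,152,000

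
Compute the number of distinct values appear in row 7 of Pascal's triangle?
Row 7 has entries C(7,0)..C(7,7); by symmetry C(7,k)=C(7,7-k), giving 4 distinct values.

Answer: 4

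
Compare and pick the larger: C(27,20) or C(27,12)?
C(27,12)

Solution: C(27,20)=888,030, C(27,12)=17,383,860.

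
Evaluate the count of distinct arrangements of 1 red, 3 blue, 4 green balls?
280

Working:
Multinomial: 8!/(1! × 3! × 4!) = 280.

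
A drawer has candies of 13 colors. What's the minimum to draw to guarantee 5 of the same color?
Worst case: 4 of each = 52. One more: 53.
Final answer: 53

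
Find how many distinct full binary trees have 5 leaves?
Using the Catalan number formula: C_n = C(2n, n) / (n+1)
C_4 = C(8, 4) / (4+1)
     = 70 / 5
     = 14

Answer: 14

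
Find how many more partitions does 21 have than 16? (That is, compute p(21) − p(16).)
Pentagonal recurrence p(n) = p(n−1) + p(n−2) − p(n−5) − p(n−7) + …: p(21) = p(20) + p(19) − p(16) − p(14) + p(9) + p(6) = 627 + 490 − 231 − 135 + 30 + 11 = 792.
p(16) = p(15) + p(14) − p(11) − p(9) + p(4) + p(1) = 176 + 135 − 56 − 30 + 5 + 1 = 231.
Difference = 792 − 231 = 561.

Answer: 561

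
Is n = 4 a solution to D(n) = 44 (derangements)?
No

Working:
D(4) = (4-1)·[D(3) + D(2)] = 3·[2 + 1] = 9, which does not equal 44.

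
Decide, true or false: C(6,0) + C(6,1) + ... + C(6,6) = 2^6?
True

Reasoning: Binomial theorem with x = y = 1: Σ C(6,i) = (1+1)^6 = 2^6 = 64. The statement holds.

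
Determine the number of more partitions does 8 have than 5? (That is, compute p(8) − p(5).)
Pentagonal recurrence p(n) = p(n−1) + p(n−2) − p(n−5) − p(n−7) + …: p(8) = p(7) + p(6) − p(3) − p(1) = 15 + 11 − 3 − 1 = 22.
p(5) = p(4) + p(3) − p(0) = 5 + 3 − 1 = 7.
Difference = 22 − 7 = 15.
Final answer: 15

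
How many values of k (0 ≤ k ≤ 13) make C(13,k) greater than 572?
6

Explanation: Row 13 is unimodal and symmetric about k=13/2. C(13,3)=286 ≤ 572; C(13,4)=715 > 572; by symmetry C(13,k) > 572 for k = 4..9. That's 9 - 4 + 1 = 6 values.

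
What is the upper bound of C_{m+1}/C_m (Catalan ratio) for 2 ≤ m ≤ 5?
C_{m+1}/C_m = 2(2m+1)/(m+2), which increases with m. Maximum at m = 5: 2·11/7 = 22/7.
Final answer: 22/7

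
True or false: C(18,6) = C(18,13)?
False

Working:
C(18,6) = 18,564 but C(18,13) = 8,568; symmetry gives C(18,6) = C(18,12), not C(18,13).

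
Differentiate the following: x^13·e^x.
Product rule: d/dx[x^13]·e^x + x^13·d/dx[e^x] = 13x^{12}e^x + x^13e^x.

Answer: (13x^12 + x^13)e^x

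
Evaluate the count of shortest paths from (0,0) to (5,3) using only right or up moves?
56

Explanation: Choose 5 rights from 8 moves: C(8,5) = 56.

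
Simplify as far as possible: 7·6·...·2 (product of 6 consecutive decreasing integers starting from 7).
5,040

This is P(7,6) = 7!/(1)! = 5,040.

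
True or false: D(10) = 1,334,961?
Derangements of 10 elements: D(10) = (10-1)·[D(9) + D(8)] = 9·[133,496 + 14,833] = 1,334,961.

Answer: True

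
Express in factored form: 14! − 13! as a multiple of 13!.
13 × 13! = 80,951,270,400

Explanation: 14! − 13! = 14·13! − 13! = (14 − 1)·13! = 13 × 13! = 80,951,270,400.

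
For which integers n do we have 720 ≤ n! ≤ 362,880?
6, 7, 8, 9

n! is strictly increasing; 6! = 720 and 9! = 362,880, so valid n = 6, 7, 8, 9.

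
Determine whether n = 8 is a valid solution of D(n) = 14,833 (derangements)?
Yes
D(8) = (8-1)·[D(7) + D(6)] = 7·[1,854 + 265] = 14,833, which equals 14,833.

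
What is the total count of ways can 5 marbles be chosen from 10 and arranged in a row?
30,240

Solution: P(10,5) = 10!/(10-5)! = 30,240.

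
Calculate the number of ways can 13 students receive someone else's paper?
2,290,792,932

Reasoning: Using D(n) = (n-1)[D(n-1) + D(n-2)]:
D(13) = (13-1) × [D(12) + D(11)]
      = 12 × [176214841 + 14684570]
      = 12 × 190899411
      = 2,290,792,932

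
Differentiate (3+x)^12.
12(3+x)^11

Working:
Using the power rule: d/dx (3+x)^12 = 12(3+x)^{11}.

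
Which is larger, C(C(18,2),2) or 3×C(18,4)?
C(C(18,2),2)

Explanation: C(C(18,2),2)=11,628, 3×C(18,4)=9,180.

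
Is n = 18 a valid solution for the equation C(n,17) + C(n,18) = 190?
No

Reasoning: C(18,17) + C(18,18) = 18 + 1 = 19, which does not equal 190.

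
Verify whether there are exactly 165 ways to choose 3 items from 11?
True

Reasoning: C(11,3) = 165.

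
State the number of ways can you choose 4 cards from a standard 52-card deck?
270,725

Solution: C(52,4) = 270,725.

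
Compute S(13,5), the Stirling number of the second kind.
7,508,501

Using the Stirling recurrence: S(n,k) = k·S(n-1,k) + S(n-1,k-1)
S(13,5) = 5·S(12,5) + S(12,4)
         = 5·1379400 + 611501
         = 6897000 + 611501
         = 7,508,501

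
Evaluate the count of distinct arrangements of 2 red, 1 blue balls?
3

Solution: Multinomial: 3!/(2! × 1!) = 3.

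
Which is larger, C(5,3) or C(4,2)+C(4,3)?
By Pascal's identity: C(5,3) = C(4,2)+C(4,3) = 10. Equal.

Answer: Equal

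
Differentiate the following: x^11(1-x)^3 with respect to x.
11x^10(1-x)^3 - 3x^11(1-x)^2
Product rule: 11x^{10}(1-x)^{3} + x^11·(-3)(1-x)^{2}.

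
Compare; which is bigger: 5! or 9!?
5!=120, 9!=362,880. 9! > 5!.
Final answer: 9!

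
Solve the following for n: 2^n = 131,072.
131,072 = 1,024 × 128 = 2^10 × 2^7 = 2^17, so n = 17.

Answer: 17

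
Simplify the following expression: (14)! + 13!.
93,405,312,000

Reasoning: (14)! + 13! = (14)·13! + 13! = (14+1)·13! = 15·13! = 93,405,312,000.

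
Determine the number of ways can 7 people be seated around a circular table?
720

Reasoning: Circular arrangements: (7-1)! = 720.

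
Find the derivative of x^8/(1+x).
(8x^7(1+x) - x^8)/(1+x)²

Explanation: Quotient rule: [8x^{7}(1+x) - x^8]/(1+x)².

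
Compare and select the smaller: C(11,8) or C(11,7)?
C(11,8)

Explanation: C(11,8)=165, C(11,7)=330.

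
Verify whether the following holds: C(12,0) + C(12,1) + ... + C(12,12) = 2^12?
True

Binomial theorem with x = y = 1: Σ C(12,i) = (1+1)^12 = 2^12 = 4,096. The statement holds.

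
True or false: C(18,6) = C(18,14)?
False

Reasoning: C(18,6) = 18,564 but C(18,14) = 3,060; symmetry gives C(18,6) = C(18,12), not C(18,14).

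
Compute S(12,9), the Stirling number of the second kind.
22,275

Reasoning: Using the Stirling recurrence: S(n,k) = k·S(n-1,k) + S(n-1,k-1)
S(12,9) = 9·S(11,9) + S(11,8)
         = 9·1155 + 11880
         = 10395 + 11880
         = 22,275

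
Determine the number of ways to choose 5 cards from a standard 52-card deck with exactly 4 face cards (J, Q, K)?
12 face cards and 40 non-face cards: C(12,4) × C(40,1) = 495 × 40 = 19,800.
Final answer: 19,800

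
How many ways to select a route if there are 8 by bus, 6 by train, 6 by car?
20

Solution: By the addition principle: 8 + 6 + 6 = 20.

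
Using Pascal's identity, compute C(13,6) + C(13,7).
3,432

C(13,6) + C(13,7) = C(14,7) = 3,432.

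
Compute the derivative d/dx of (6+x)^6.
6(6+x)^5

Solution: Using the power rule: d/dx (6+x)^6 = 6(6+x)^{5}.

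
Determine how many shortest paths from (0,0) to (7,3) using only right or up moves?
120

Working:
Choose 7 rights from 10 moves: C(10,7) = 120.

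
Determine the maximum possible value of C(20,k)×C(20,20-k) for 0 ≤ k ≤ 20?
34,134,779,536

Solution: C(20,k)·C(20,20-k) = C(20,k)², maximised at the centre k = 10: C(20,10)² = 34,134,779,536.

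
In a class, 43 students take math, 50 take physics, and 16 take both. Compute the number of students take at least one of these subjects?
|A∪B| = |A|+|B|-|A∩B| = 43+50-16 = 77.
Final answer: 77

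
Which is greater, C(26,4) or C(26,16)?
C(26,16)

C(26,4)=14,950, C(26,16)=5,311,735.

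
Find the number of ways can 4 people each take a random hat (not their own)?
9

Explanation: Using D(n) = (n-1)[D(n-1) + D(n-2)]:
D(4) = (4-1) × [D(3) + D(2)]
      = 3 × [2 + 1]
      = 3 × 3
      = 9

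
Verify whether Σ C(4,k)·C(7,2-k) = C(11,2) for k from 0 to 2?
True

Solution: Vandermonde's identity gives C(11,2) = 55; RHS C(11,2) = 55.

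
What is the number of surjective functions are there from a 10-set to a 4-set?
818,520
Onto functions = 4! × S(10,4)
First compute S(10,4) via recurrence:
Using the Stirling recurrence: S(n,k) = k·S(n-1,k) + S(n-1,k-1)
S(10,4) = 4·S(9,4) + S(9,3)
         = 4·7770 + 3025
         = 31080 + 3025
         = 34,105
Then: 24 × 34105 = 818,520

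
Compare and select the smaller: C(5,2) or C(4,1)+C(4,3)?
C(4,1)+C(4,3)

Solution: C(5,2)=10; C(4,1)+C(4,3)=4+4=8.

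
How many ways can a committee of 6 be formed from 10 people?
C(10,6) = 10! / (6! × (10-6)!)
         = 10! / (6! × 4!)
         = 210

Answer: 210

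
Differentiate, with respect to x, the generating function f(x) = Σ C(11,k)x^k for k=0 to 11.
Σ k·C(11,k)x^(k-1) for k=1 to 11

Reasoning: Term-by-term differentiation gives Σ k·C(11,k)x^{k-1} for k=1 to 11.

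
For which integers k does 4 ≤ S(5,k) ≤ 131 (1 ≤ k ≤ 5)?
2, 3, 4

S(5,1)=1; S(5,2)=15; S(5,3)=25; S(5,4)=10; S(5,5)=1. So valid k = 2, 3, 4.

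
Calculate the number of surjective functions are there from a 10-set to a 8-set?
30,240,000

Explanation: Onto functions = 8! × S(10,8)
First compute S(10,8) via recurrence:
Using the Stirling recurrence: S(n,k) = k·S(n-1,k) + S(n-1,k-1)
S(10,8) = 8·S(9,8) + S(9,7)
         = 8·36 + 462
         = 288 + 462
         = 750
Then: 40320 × 750 = 30,240,000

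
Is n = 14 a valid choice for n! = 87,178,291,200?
Yes

14! = 14·13! = 14·6,227,020,800 = 87,178,291,200, which equals 87,178,291,200.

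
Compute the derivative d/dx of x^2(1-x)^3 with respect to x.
2x^1(1-x)^3 - 3x^2(1-x)^2

Product rule: 2x^{1}(1-x)^{3} + x^2·(-3)(1-x)^{2}.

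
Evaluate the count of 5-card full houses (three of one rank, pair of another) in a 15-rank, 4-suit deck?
5,040

Reasoning: Triple rank: 15. Triple suits: C(4,3)=4. Pair rank: 14. Pair suits: C(4,2)=6. Total: 5,040.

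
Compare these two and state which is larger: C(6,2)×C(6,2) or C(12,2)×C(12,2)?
C(12,2)×C(12,2)

C(6,2)×C(6,2)=225, C(12,2)×C(12,2)=4,356.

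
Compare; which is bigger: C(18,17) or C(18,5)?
C(18,5)

C(18,17)=18, C(18,5)=8,568.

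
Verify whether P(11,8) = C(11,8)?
False

P(11,8) = 6,652,800 but C(11,8) = 165; they differ by a factor of 8! = 40320, so the statement does not hold.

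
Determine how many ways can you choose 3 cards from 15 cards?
C(15,3) = 15! / (3! × (15-3)!)
         = 15! / (3! × 12!)
         = 455

Answer: 455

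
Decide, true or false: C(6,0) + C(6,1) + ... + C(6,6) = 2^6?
True

Explanation: Binomial theorem with x = y = 1: Σ C(6,i) = (1+1)^6 = 2^6 = 64. The statement holds.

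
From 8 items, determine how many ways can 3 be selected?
56

Working:
C(8,3) = 8! / (3! × (8-3)!)
         = 8! / (3! × 5!)
         = 56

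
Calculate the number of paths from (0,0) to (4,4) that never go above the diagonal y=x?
Counted by the Catalan number C_4: C_4 = C(8,4)/(4+1) = 70/5 = 14.

Answer: 14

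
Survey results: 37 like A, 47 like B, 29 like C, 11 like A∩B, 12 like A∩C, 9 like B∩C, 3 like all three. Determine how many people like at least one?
84

|A∪B∪C| = 37+47+29-11-12-9+3 = 84.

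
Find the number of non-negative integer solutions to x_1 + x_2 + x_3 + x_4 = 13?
560

C(13+4-1, 4-1) = 560.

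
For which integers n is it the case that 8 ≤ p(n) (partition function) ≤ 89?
6, 7, 8, 9, 10, 11, 12

Reasoning: Tabulating p(n) via p(n) = p(n−1) + p(n−2) − p(n−5) − p(n−7) + …: p(5)=7; p(6)=11; p(7)=15; p(8)=22; p(9)=30; p(10)=42; p(11)=56; p(12)=77; p(13)=101. So valid n = 6, 7, 8, 9, 10, 11, 12.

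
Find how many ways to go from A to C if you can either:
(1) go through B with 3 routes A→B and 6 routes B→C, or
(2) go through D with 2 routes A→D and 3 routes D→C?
24
Route via B: 3×6=18. Route via D: 2×3=6. Total: 24.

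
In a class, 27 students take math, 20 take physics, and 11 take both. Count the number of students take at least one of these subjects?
|A∪B| = |A|+|B|-|A∩B| = 27+20-11 = 36.
Final answer: 36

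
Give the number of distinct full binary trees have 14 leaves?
Using the Catalan number formula: C_n = C(2n, n) / (n+1)
C_13 = C(26, 13) / (13+1)
     = 10400600 / 14
     = 742,900
Final answer: 742,900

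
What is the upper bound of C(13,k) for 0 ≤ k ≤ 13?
Maximum at k = 6 or k = 7: C(13,6) = 1,716.

Answer: 1,716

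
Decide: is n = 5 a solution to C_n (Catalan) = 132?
No

Reasoning: C_5 = C(10,5)/(5+1) = 252/6 = 42, which does not equal 132.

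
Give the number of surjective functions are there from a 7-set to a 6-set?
Onto functions = 6! × S(7,6)
First compute S(7,6) via recurrence:
Using the Stirling recurrence: S(n,k) = k·S(n-1,k) + S(n-1,k-1)
S(7,6) = 6·S(6,6) + S(6,5)
         = 6·1 + 15
         = 6 + 15
         = 21
Then: 720 × 21 = 15,120

Answer: 15,120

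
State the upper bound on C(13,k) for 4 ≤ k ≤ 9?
1,716

Solution: C(13,k) is maximised at the centre of the row: C(13,6) = 1,716.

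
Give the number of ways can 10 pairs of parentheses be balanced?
16,796

Using the Catalan number formula: C_n = C(2n, n) / (n+1)
C_10 = C(20, 10) / (10+1)
     = 184756 / 11
     = 16,796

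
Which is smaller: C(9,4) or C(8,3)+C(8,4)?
Equal

Explanation: By Pascal's identity: C(9,4) = C(8,3)+C(8,4) = 126. Equal.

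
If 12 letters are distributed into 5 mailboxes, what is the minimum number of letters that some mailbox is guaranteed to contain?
3

Solution: Pigeonhole: ⌈12/5⌉ = 3.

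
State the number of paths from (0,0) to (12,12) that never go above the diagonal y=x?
208,012

Solution: Counted by the Catalan number C_12: C_12 = C(24,12)/(12+1) = 2,704,156/13 = 208,012.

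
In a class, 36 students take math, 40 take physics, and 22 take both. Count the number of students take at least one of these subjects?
54

Explanation: |A∪B| = |A|+|B|-|A∩B| = 36+40-22 = 54.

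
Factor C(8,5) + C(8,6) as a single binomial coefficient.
By Pascal's identity: C(8,5) + C(8,6) = C(9,6) = 84.

Answer: C(9,6)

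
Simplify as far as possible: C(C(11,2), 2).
1,485

Explanation: C(11,2) = 55, then C(55, 2) = 1,485.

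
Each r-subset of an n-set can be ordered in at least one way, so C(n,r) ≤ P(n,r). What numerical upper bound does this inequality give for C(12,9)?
79,833,600

Explanation: P(12,9) = 12·11·10·9·8·7·6·5·4 = 79,833,600, so C(12,9) ≤ 79,833,600. (The bound is loose by a factor of 9! = 362,880: C(12,9) = 79,833,600/362,880 = 220.)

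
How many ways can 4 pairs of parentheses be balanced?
14

Explanation: Using the Catalan number formula: C_n = C(2n, n) / (n+1)
C_4 = C(8, 4) / (4+1)
     = 70 / 5
     = 14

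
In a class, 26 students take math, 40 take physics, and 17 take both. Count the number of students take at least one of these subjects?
49

|A∪B| = |A|+|B|-|A∩B| = 26+40-17 = 49.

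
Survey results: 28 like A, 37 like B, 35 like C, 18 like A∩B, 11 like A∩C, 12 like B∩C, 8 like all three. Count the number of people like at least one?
67

|A∪B∪C| = 28+37+35-18-11-12+8 = 67.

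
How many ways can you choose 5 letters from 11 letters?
462

C(11,5) = 11! / (5! × (11-5)!)
         = 11! / (5! × 6!)
         = 462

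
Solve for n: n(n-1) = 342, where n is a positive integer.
19

Reasoning: n² − n − 342 = 0, so n = (1 ± √(1 + 4·342))/2 = (1 ± √1,369)/2 = (1 ± 37)/2, i.e. n = 19 or n = -18. Taking the positive root, n = 19 (check: 19×18 = 342).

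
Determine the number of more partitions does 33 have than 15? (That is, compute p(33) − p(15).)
9,967

Working:
Pentagonal recurrence p(n) = p(n−1) + p(n−2) − p(n−5) − p(n−7) + …: p(33) = p(32) + p(31) − p(28) − p(26) + p(21) + p(18) − p(11) − p(7) = 8,349 + 6,842 − 3,718 − 2,436 + 792 + 385 − 56 − 15 = 10,143.
p(15) = p(14) + p(13) − p(10) − p(8) + p(3) + p(0) = 135 + 101 − 42 − 22 + 3 + 1 = 176.
Difference = 10,143 − 176 = 9,967.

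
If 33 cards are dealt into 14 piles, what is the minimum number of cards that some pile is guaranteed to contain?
3

Solution: Pigeonhole: ⌈33/14⌉ = 3.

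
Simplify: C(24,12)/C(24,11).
13/12

Explanation: C(n,k+1)/C(n,k) = (n−k)/(k+1). Here (24−11)/(11+1) = 13/12 = 13/12.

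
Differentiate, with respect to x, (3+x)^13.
Using the power rule: d/dx (3+x)^13 = 13(3+x)^{12}.
Final answer: 13(3+x)^12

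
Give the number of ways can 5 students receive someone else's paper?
Using D(n) = (n-1)[D(n-1) + D(n-2)]:
D(5) = (5-1) × [D(4) + D(3)]
      = 4 × [9 + 2]
      = 4 × 11
      = 44
Final answer: 44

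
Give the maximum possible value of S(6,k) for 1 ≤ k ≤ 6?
90

Reasoning: Row S(6,k) for k = 1..6 (via S(n,k) = k·S(n−1,k) + S(n−1,k−1)): 1, 31, 90, 65, 15, 1. The row is unimodal; maximum at k = 3: 90.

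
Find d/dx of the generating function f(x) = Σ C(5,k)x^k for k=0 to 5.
Σ k·C(5,k)x^(k-1) for k=1 to 5

Working:
Term-by-term differentiation gives Σ k·C(5,k)x^{k-1} for k=1 to 5.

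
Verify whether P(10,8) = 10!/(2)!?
True

Working:
Permutation formula P(n,k) = n!/(n-k)!: 10!/2! = 3,628,800/2 = 1,814,400 = P(10,8). The statement holds.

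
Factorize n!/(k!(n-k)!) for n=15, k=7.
C(15,7) = 6,435

Explanation: This is the binomial coefficient C(15,7) = 6,435.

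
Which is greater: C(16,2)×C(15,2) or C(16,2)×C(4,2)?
C(16,2)×C(15,2)=12,600, C(16,2)×C(4,2)=720.
Final answer: C(16,2)×C(15,2)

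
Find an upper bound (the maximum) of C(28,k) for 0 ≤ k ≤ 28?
40,116,600

Solution: Maximum at k = 14: C(28,14) = 40,116,600.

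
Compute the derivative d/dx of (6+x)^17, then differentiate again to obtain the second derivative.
272(6+x)^15

Reasoning: First derivative: 17(6+x)^{16}. Second derivative: 17·16·(6+x)^{15} = 272(6+x)^{15}.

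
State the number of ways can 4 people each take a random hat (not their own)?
9
Using D(n) = (n-1)[D(n-1) + D(n-2)]:
D(4) = (4-1) × [D(3) + D(2)]
      = 3 × [2 + 1]
      = 3 × 3
      = 9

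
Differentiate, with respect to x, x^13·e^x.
Product rule: d/dx[x^13]·e^x + x^13·d/dx[e^x] = 13x^{12}e^x + x^13e^x.
Final answer: (13x^12 + x^13)e^x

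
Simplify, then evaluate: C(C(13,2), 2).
3,003

Working:
C(13,2) = 78, then C(78, 2) = 3,003.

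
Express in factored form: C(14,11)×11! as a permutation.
P(14,11)

Working:
C(14,11)×11! = [14!/(11!(3)!)]×11! = 14!/(3)! = P(14,11) = 14,529,715,200.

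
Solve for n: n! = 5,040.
7

Working:
n! is strictly increasing. 5! = 120, 6! = 720, 7! = 5,040 ✓. So n = 7.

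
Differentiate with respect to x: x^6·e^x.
(6x^5 + x^6)e^x

Working:
Product rule: d/dx[x^6]·e^x + x^6·d/dx[e^x] = 6x^{5}e^x + x^6e^x.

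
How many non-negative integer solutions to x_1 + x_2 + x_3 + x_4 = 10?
286

C(10+4-1, 4-1) = 286.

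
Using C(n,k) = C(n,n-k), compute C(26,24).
325

Explanation: C(26,24) = C(26,2) = 325.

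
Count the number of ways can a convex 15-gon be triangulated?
742,900

Explanation: Using the Catalan number formula: C_n = C(2n, n) / (n+1)
C_13 = C(26, 13) / (13+1)
     = 10400600 / 14
     = 742,900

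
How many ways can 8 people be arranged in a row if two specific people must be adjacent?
Treat pair as unit: (8-1)! arrangements × 2 internal orders = 10,080.
Final answer: 10,080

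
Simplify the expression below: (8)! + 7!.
45,360

Working:
(8)! + 7! = (8)·7! + 7! = (8+1)·7! = 9·7! = 45,360.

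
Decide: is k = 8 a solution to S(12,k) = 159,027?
S(12,8) = 8·S(11,8) + S(11,7) = 8·11,880 + 63,987 = 159,027, which equals 159,027.
Final answer: Yes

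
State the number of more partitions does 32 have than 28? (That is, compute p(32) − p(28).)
4,631

Explanation: Pentagonal recurrence p(n) = p(n−1) + p(n−2) − p(n−5) − p(n−7) + …: p(32) = p(31) + p(30) − p(27) − p(25) + p(20) + p(17) − p(10) − p(6) = 6,842 + 5,604 − 3,010 − 1,958 + 627 + 297 − 42 − 11 = 8,349.
p(28) = p(27) + p(26) − p(23) − p(21) + p(16) + p(13) − p(6) − p(2) = 3,010 + 2,436 − 1,255 − 792 + 231 + 101 − 11 − 2 = 3,718.
Difference = 8,349 − 3,718 = 4,631.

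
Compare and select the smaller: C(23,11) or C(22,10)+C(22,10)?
C(23,11)=1,352,078; C(22,10)+C(22,10)=646,646+646,646=1,293,292.
Final answer: C(22,10)+C(22,10)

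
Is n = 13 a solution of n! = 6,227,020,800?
Yes

Solution: 13! = 13·12! = 13·479,001,600 = 6,227,020,800, which equals 6,227,020,800.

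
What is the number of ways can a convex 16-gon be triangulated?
2,674,440

Reasoning: Using the Catalan number formula: C_n = C(2n, n) / (n+1)
C_14 = C(28, 14) / (14+1)
     = 40116600 / 15
     = 2,674,440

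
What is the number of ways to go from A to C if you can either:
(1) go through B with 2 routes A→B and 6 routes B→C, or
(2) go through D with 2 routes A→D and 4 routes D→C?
20

Solution: Route via B: 2×6=12. Route via D: 2×4=8. Total: 20.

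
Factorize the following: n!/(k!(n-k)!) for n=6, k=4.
C(6,4) = 15

Solution: This is the binomial coefficient C(6,4) = 15.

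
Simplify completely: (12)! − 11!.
(12)! − 11! = (12)·11! − 11! = (12−1)·11! = 11·11! = 439,084,800.
Final answer: 439,084,800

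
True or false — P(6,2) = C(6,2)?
False

Explanation: P(6,2) = 30 but C(6,2) = 15; they differ by a factor of 2! = 2, so the statement does not hold.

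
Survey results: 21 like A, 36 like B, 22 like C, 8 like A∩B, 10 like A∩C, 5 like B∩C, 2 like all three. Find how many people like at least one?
|A∪B∪C| = 21+36+22-8-10-5+2 = 58.

Answer: 58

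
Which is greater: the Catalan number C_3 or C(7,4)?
C(7,4)

Solution: C_3 = C(6,3)/(3+1) = 20/4 = 5; C(7,4) = 35.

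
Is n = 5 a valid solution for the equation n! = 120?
Yes
5! = 5·4! = 5·24 = 120, which equals 120.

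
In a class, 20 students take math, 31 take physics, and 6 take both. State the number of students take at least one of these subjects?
45

Reasoning: |A∪B| = |A|+|B|-|A∩B| = 20+31-6 = 45.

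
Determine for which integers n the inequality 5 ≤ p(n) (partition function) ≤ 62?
Tabulating p(n) via p(n) = p(n−1) + p(n−2) − p(n−5) − p(n−7) + …: p(3)=3; p(4)=5; p(5)=7; p(6)=11; p(7)=15; p(8)=22; p(9)=30; p(10)=42; p(11)=56; p(12)=77. So valid n = 4, 5, 6, 7, 8, 9, 10, 11.

Answer: 4, 5, 6, 7, 8, 9, 10, 11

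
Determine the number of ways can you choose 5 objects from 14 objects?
C(14,5) = 14! / (5! × (14-5)!)
         = 14! / (5! × 9!)
         = 2,002
Final answer: 2,002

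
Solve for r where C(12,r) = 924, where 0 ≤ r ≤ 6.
6

Explanation: C(12,r) is increasing for 0 ≤ r ≤ 6. Stepping up (C(12,r+1) = C(12,r)·(12−r)/(r+1)): C(12,1) = 12, C(12,2) = 66, C(12,3) = 220, C(12,4) = 495, C(12,5) = 792, C(12,6) = 924 ✓. So r = 6.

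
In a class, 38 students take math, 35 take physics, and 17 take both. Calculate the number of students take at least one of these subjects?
56

|A∪B| = |A|+|B|-|A∩B| = 38+35-17 = 56.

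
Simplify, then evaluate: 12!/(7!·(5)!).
792
This is C(12,7) = 792.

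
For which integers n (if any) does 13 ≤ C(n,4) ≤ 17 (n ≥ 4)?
6
C(5,4)=5; C(6,4)=15; C(7,4)=35. So valid n = 6.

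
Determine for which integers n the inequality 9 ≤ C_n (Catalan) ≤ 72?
4, 5

C_3=5; C_4=14; C_5=42; C_6=132. So valid n = 4, 5.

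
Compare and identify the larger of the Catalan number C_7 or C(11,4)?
C_7

Working:
C_7 = C(14,7)/(7+1) = 3,432/8 = 429; C(11,4) = 330.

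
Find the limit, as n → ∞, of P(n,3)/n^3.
P(n,3) = n(n-1)(n-2) ≈ n^3 for large n. Limit = 1.

Answer: 1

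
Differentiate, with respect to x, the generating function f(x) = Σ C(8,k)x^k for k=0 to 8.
Σ k·C(8,k)x^(k-1) for k=1 to 8

Solution: Term-by-term differentiation gives Σ k·C(8,k)x^{k-1} for k=1 to 8.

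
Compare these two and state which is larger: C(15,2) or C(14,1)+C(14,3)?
C(14,1)+C(14,3)

Explanation: C(15,2)=105; C(14,1)+C(14,3)=14+364=378.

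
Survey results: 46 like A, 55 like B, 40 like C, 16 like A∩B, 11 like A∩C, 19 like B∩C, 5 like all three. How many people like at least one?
100
|A∪B∪C| = 46+55+40-16-11-19+5 = 100.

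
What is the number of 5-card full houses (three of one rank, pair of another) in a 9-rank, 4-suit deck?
1,728

Solution: Triple rank: 9. Triple suits: C(4,3)=4. Pair rank: 8. Pair suits: C(4,2)=6. Total: 1,728.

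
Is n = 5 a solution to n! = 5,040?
5! = 5·4! = 5·24 = 120, which does not equal 5,040.

Answer: No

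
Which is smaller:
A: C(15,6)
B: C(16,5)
B
A=C(15,6)=5,005, B=C(16,5)=4,368.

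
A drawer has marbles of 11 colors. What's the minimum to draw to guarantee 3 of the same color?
23

Worst case: 2 of each = 22. One more: 23.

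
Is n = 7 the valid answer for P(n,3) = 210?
Yes

Working:
P(7,3) = 7·6·5 = 210, which equals 210.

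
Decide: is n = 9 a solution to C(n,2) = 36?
C(9,2) = 9·8/2! = 72/2 = 36, which equals 36.
Final answer: Yes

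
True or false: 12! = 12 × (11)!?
True

By definition n! = n × (n-1)!, so 12! = 12 × 11!.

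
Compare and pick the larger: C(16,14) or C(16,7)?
C(16,14)=120, C(16,7)=11,440.
Final answer: C(16,7)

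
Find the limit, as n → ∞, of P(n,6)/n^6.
1

Reasoning: P(n,6) = n(n-1)···(n-5) ≈ n^6 for large n. Limit = 1.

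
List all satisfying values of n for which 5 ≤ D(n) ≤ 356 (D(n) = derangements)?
4, 5, 6

Using D(n) = (n−1)[D(n−1) + D(n−2)] with D(1)=0, D(2)=1: D(3)=2; D(4)=9; D(5)=44; D(6)=265; D(7)=1,854. So valid n = 4, 5, 6.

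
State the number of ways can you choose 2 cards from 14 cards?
C(14,2) = 14! / (2! × (14-2)!)
         = 14! / (2! × 12!)
         = 91
Final answer: 91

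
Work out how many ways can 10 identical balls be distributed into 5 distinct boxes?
1,001

Solution: C(10+5-1, 5-1) = C(14, 4) = 1,001.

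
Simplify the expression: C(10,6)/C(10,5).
5/6

Reasoning: C(n,k+1)/C(n,k) = (n−k)/(k+1). Here (10−5)/(5+1) = 5/6 = 5/6.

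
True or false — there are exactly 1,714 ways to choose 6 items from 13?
False

Working:
C(13,6) = 1,716 ≠ 1714.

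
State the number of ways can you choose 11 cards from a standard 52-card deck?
60,403,728,840

Solution: C(52,11) = 60,403,728,840.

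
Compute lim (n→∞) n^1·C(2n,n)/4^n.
∞

Reasoning: C(2n,n) ~ 4^n/√(πn), so n^1·C(2n,n)/4^n ~ n^(1 − 1/2)/√π → ∞.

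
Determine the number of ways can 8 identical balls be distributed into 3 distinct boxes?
45

Explanation: C(8+3-1, 3-1) = C(10, 2) = 45.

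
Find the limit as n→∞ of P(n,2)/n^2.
P(n,2) = n(n-1) ≈ n^2 for large n. Limit = 1.
Final answer: 1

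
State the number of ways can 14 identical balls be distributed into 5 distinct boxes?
3,060
C(14+5-1, 5-1) = C(18, 4) = 3,060.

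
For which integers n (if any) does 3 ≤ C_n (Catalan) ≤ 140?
3, 4, 5, 6

Reasoning: C_2=2; C_3=5; C_4=14; C_5=42; C_6=132; C_7=429. So valid n = 3, 4, 5, 6.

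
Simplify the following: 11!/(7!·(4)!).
330

Explanation: This is C(11,7) = 330.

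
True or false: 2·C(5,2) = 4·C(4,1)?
Absorption identity k·C(n,k) = n·C(n-1,k-1). LHS = 2·10 = 20; RHS = 4·4 = 16.
Final answer: False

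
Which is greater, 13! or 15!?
15!

Reasoning: 13!=6,227,020,800, 15!=1,307,674,368,000. 15! > 13!.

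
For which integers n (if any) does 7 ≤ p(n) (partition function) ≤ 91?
5, 6, 7, 8, 9, 10, 11, 12

Solution: Tabulating p(n) via p(n) = p(n−1) + p(n−2) − p(n−5) − p(n−7) + …: p(4)=5; p(5)=7; p(6)=11; p(7)=15; p(8)=22; p(9)=30; p(10)=42; p(11)=56; p(12)=77; p(13)=101. So valid n = 5, 6, 7, 8, 9, 10, 11, 12.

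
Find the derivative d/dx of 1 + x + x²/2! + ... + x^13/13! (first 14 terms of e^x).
1 + x + x²/2! + ... + x^12/12!

Solution: Differentiating term by term gives the first 13 terms of e^x.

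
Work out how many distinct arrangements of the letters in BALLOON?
1,260

Solution: Word has 7 letters (B=1, A=1, L=2, O=2, N=1). Arrangements: 7!/Π(k!) = 1,260.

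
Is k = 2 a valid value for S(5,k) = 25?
S(5,2) = 2·S(4,2) + S(4,1) = 2·7 + 1 = 15, which does not equal 25.
Final answer: No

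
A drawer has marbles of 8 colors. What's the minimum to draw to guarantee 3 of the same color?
17
Worst case: 2 of each = 16. One more: 17.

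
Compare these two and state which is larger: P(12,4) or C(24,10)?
P(12,4)=11,880, C(24,10)=1,961,256.

Answer: C(24,10)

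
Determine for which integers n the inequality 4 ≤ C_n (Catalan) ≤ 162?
3, 4, 5, 6

C_2=2; C_3=5; C_4=14; C_5=42; C_6=132; C_7=429. So valid n = 3, 4, 5, 6.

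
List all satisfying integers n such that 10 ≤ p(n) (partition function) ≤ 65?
6, 7, 8, 9, 10, 11

Tabulating p(n) via p(n) = p(n−1) + p(n−2) − p(n−5) − p(n−7) + …: p(5)=7; p(6)=11; p(7)=15; p(8)=22; p(9)=30; p(10)=42; p(11)=56; p(12)=77. So valid n = 6, 7, 8, 9, 10, 11.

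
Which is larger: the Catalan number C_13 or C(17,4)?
C_13

Reasoning: C_13 = C(26,13)/(13+1) = 10,400,600/14 = 742,900; C(17,4) = 2,380.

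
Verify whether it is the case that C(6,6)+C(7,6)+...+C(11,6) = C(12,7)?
True

Reasoning: Hockey stick identity gives Σ = C(12,7) = 792; RHS C(12,7) = 792.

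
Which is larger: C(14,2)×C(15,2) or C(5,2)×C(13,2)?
C(14,2)×C(15,2)=9,555, C(5,2)×C(13,2)=780.

Answer: C(14,2)×C(15,2)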